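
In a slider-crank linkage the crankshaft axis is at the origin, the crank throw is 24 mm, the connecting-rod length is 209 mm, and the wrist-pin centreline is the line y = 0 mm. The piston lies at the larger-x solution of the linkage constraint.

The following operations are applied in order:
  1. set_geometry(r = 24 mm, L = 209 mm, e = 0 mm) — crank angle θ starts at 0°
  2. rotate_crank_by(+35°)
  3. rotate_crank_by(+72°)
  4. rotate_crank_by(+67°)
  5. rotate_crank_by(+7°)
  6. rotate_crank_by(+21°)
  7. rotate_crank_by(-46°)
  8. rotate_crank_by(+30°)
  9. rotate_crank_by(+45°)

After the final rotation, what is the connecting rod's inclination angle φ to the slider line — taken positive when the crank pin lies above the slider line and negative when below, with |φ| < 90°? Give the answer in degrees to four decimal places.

-5.1200

set_geometry: r = 24 mm, L = 209 mm, e = 0 mm; θ ← 0°
rotate_crank_by(+35°): θ ← 0° +35° = 35°
rotate_crank_by(+72°): θ ← 35° +72° = 107°
rotate_crank_by(+67°): θ ← 107° +67° = 174°
rotate_crank_by(+7°): θ ← 174° +7° = 181°
rotate_crank_by(+21°): θ ← 181° +21° = 202°
rotate_crank_by(-46°): θ ← 202° -46° = 156°
rotate_crank_by(+30°): θ ← 156° +30° = 186°
rotate_crank_by(+45°): θ ← 186° +45° = 231°
crank pin P = (r cos θ, r sin θ) = (-15.103689, -18.651503)
h = r sin θ − e = -18.651503 − 0 = -18.651503
sin φ = h / L = -18.651503 / 209 = -0.08924164
φ = arcsin(-0.08924164) = -5.119981°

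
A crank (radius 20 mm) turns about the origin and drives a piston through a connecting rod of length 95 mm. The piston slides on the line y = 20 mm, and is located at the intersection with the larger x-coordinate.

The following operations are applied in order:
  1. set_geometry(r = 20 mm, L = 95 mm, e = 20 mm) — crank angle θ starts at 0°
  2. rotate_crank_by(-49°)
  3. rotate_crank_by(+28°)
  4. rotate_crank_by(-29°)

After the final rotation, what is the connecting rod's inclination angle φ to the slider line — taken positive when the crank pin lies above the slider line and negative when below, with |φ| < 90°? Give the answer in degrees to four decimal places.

set_geometry: r = 20 mm, L = 95 mm, e = 20 mm; θ ← 0°
rotate_crank_by(-49°): θ ← 0° -49° = -49°
rotate_crank_by(+28°): θ ← -49° +28° = -21°
rotate_crank_by(-29°): θ ← -21° -29° = -50°
crank pin P = (r cos θ, r sin θ) = (12.855752, -15.320889)
h = r sin θ − e = -15.320889 − 20 = -35.320889
sin φ = h / L = -35.320889 / 95 = -0.37179883
φ = arcsin(-0.37179883) = -21.826599°

-21.8266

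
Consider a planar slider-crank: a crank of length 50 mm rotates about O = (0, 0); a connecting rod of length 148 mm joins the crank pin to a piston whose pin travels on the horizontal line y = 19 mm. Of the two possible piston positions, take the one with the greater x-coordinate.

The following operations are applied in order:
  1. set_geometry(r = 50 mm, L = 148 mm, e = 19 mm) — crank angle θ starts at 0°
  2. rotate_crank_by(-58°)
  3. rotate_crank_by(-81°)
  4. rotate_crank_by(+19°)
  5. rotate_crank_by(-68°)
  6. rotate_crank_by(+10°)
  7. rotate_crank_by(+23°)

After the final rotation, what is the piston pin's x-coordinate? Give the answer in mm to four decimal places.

97.1399

set_geometry: r = 50 mm, L = 148 mm, e = 19 mm; θ ← 0°
rotate_crank_by(-58°): θ ← 0° -58° = -58°
rotate_crank_by(-81°): θ ← -58° -81° = -139°
rotate_crank_by(+19°): θ ← -139° +19° = -120°
rotate_crank_by(-68°): θ ← -120° -68° = -188°
rotate_crank_by(+10°): θ ← -188° +10° = -178°
rotate_crank_by(+23°): θ ← -178° +23° = -155°
crank pin P = (r cos θ, r sin θ) = (-45.315389, -21.130913)
h = r sin θ − e = -21.130913 − 19 = -40.130913
x = r cos θ + √(L² − h²) = -45.315389 + √(21904.0 − 1610.4902) = -45.315389 + 142.455291 = 97.139901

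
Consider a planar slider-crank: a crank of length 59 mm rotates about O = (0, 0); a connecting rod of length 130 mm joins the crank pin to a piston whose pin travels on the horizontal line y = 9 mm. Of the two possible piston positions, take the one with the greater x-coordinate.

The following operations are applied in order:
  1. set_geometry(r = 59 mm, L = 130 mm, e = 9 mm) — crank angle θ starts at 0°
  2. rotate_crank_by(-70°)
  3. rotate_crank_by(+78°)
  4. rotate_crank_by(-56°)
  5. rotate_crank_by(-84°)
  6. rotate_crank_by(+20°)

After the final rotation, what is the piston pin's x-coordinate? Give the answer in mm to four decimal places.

91.2200

set_geometry: r = 59 mm, L = 130 mm, e = 9 mm; θ ← 0°
rotate_crank_by(-70°): θ ← 0° -70° = -70°
rotate_crank_by(+78°): θ ← -70° +78° = 8°
rotate_crank_by(-56°): θ ← 8° -56° = -48°
rotate_crank_by(-84°): θ ← -48° -84° = -132°
rotate_crank_by(+20°): θ ← -132° +20° = -112°
crank pin P = (r cos θ, r sin θ) = (-22.101789, -54.703847)
h = r sin θ − e = -54.703847 − 9 = -63.703847
x = r cos θ + √(L² − h²) = -22.101789 + √(16900.0 − 4058.1802) = -22.101789 + 113.321754 = 91.219965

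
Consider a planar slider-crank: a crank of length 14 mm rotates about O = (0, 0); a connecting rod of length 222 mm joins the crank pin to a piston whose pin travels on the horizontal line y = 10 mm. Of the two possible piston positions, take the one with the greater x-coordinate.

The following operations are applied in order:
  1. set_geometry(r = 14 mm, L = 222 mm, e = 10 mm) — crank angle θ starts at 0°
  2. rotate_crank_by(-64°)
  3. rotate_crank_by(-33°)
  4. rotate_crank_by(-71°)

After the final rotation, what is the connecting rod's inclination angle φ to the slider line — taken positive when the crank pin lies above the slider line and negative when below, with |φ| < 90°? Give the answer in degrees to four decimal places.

set_geometry: r = 14 mm, L = 222 mm, e = 10 mm; θ ← 0°
rotate_crank_by(-64°): θ ← 0° -64° = -64°
rotate_crank_by(-33°): θ ← -64° -33° = -97°
rotate_crank_by(-71°): θ ← -97° -71° = -168°
crank pin P = (r cos θ, r sin θ) = (-13.694066, -2.910764)
h = r sin θ − e = -2.910764 − 10 = -12.910764
sin φ = h / L = -12.910764 / 222 = -0.05815659
φ = arcsin(-0.05815659) = -3.334009°

-3.3340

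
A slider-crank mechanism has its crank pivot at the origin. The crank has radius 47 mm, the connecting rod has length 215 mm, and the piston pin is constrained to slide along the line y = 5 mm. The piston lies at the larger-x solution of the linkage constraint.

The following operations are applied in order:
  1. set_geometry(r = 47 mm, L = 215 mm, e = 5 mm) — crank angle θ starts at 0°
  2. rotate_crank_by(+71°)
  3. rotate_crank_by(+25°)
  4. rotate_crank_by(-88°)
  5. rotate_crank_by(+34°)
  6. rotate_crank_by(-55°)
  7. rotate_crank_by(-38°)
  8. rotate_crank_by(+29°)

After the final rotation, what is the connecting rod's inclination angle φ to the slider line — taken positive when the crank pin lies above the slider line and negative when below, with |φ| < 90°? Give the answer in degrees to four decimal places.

-6.0356

set_geometry: r = 47 mm, L = 215 mm, e = 5 mm; θ ← 0°
rotate_crank_by(+71°): θ ← 0° +71° = 71°
rotate_crank_by(+25°): θ ← 71° +25° = 96°
rotate_crank_by(-88°): θ ← 96° -88° = 8°
rotate_crank_by(+34°): θ ← 8° +34° = 42°
rotate_crank_by(-55°): θ ← 42° -55° = -13°
rotate_crank_by(-38°): θ ← -13° -38° = -51°
rotate_crank_by(+29°): θ ← -51° +29° = -22°
crank pin P = (r cos θ, r sin θ) = (43.577641, -17.606510)
h = r sin θ − e = -17.606510 − 5 = -22.606510
sin φ = h / L = -22.606510 / 215 = -0.10514656
φ = arcsin(-0.10514656) = -6.035610°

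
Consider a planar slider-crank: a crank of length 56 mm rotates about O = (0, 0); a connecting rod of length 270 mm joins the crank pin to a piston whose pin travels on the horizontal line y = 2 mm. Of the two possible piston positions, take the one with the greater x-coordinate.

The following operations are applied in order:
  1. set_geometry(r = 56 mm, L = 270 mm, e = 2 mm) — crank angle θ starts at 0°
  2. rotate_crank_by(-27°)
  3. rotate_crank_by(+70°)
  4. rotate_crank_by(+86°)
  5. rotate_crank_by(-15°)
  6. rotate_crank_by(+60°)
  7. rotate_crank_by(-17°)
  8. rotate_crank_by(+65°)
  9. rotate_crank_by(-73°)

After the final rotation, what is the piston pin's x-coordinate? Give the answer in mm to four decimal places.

set_geometry: r = 56 mm, L = 270 mm, e = 2 mm; θ ← 0°
rotate_crank_by(-27°): θ ← 0° -27° = -27°
rotate_crank_by(+70°): θ ← -27° +70° = 43°
rotate_crank_by(+86°): θ ← 43° +86° = 129°
rotate_crank_by(-15°): θ ← 129° -15° = 114°
rotate_crank_by(+60°): θ ← 114° +60° = 174°
rotate_crank_by(-17°): θ ← 174° -17° = 157°
rotate_crank_by(+65°): θ ← 157° +65° = 222°
rotate_crank_by(-73°): θ ← 222° -73° = 149°
crank pin P = (r cos θ, r sin θ) = (-48.001369, 28.842132)
h = r sin θ − e = 28.842132 − 2 = 26.842132
x = r cos θ + √(L² − h²) = -48.001369 + √(72900.0 − 720.5001) = -48.001369 + 268.662427 = 220.661059

220.6611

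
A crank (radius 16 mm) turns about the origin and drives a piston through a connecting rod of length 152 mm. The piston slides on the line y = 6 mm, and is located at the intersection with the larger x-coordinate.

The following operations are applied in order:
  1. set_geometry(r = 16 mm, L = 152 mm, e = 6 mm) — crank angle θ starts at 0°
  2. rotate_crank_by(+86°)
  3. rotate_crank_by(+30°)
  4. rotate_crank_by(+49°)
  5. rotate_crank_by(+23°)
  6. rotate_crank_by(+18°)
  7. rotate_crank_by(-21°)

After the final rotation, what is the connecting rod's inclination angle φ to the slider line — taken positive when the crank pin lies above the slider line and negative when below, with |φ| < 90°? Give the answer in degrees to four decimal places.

-2.7884

set_geometry: r = 16 mm, L = 152 mm, e = 6 mm; θ ← 0°
rotate_crank_by(+86°): θ ← 0° +86° = 86°
rotate_crank_by(+30°): θ ← 86° +30° = 116°
rotate_crank_by(+49°): θ ← 116° +49° = 165°
rotate_crank_by(+23°): θ ← 165° +23° = 188°
rotate_crank_by(+18°): θ ← 188° +18° = 206°
rotate_crank_by(-21°): θ ← 206° -21° = 185°
crank pin P = (r cos θ, r sin θ) = (-15.939115, -1.394492)
h = r sin θ − e = -1.394492 − 6 = -7.394492
sin φ = h / L = -7.394492 / 152 = -0.04864797
φ = arcsin(-0.04864797) = -2.788424°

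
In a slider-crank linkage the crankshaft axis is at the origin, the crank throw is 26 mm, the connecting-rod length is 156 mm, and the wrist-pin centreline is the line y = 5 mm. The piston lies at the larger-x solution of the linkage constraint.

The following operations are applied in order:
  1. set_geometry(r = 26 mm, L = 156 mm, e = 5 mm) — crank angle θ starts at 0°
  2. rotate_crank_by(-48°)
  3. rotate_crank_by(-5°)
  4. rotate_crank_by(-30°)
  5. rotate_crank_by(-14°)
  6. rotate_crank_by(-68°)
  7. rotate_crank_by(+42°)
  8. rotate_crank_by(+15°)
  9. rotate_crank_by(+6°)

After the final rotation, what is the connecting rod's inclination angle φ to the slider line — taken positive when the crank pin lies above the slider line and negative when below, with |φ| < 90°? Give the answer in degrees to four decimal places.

set_geometry: r = 26 mm, L = 156 mm, e = 5 mm; θ ← 0°
rotate_crank_by(-48°): θ ← 0° -48° = -48°
rotate_crank_by(-5°): θ ← -48° -5° = -53°
rotate_crank_by(-30°): θ ← -53° -30° = -83°
rotate_crank_by(-14°): θ ← -83° -14° = -97°
rotate_crank_by(-68°): θ ← -97° -68° = -165°
rotate_crank_by(+42°): θ ← -165° +42° = -123°
rotate_crank_by(+15°): θ ← -123° +15° = -108°
rotate_crank_by(+6°): θ ← -108° +6° = -102°
crank pin P = (r cos θ, r sin θ) = (-5.405704, -25.431838)
h = r sin θ − e = -25.431838 − 5 = -30.431838
sin φ = h / L = -30.431838 / 156 = -0.19507588
φ = arcsin(-0.19507588) = -11.249156°

-11.2492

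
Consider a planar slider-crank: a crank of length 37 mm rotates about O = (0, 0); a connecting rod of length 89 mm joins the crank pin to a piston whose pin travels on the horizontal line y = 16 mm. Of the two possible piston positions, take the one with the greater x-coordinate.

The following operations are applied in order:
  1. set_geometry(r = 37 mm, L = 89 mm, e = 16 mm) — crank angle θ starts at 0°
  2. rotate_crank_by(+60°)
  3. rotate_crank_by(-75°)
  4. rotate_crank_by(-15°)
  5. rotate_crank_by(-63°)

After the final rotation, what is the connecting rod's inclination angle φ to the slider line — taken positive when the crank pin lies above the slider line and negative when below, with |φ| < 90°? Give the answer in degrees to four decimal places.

set_geometry: r = 37 mm, L = 89 mm, e = 16 mm; θ ← 0°
rotate_crank_by(+60°): θ ← 0° +60° = 60°
rotate_crank_by(-75°): θ ← 60° -75° = -15°
rotate_crank_by(-15°): θ ← -15° -15° = -30°
rotate_crank_by(-63°): θ ← -30° -63° = -93°
crank pin P = (r cos θ, r sin θ) = (-1.936430, -36.949293)
h = r sin θ − e = -36.949293 − 16 = -52.949293
sin φ = h / L = -52.949293 / 89 = -0.59493587
φ = arcsin(-0.59493587) = -36.508061°

-36.5081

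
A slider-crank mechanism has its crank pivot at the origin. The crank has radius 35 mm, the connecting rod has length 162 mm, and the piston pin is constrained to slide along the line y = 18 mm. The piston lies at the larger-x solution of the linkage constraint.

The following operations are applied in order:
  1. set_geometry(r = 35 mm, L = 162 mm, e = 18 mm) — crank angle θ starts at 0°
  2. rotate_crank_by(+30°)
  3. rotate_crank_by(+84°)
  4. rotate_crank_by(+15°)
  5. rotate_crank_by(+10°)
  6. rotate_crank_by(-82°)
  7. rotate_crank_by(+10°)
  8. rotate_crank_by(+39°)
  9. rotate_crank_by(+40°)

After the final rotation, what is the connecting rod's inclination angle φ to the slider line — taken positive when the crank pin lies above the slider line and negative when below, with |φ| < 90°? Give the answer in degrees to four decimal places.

set_geometry: r = 35 mm, L = 162 mm, e = 18 mm; θ ← 0°
rotate_crank_by(+30°): θ ← 0° +30° = 30°
rotate_crank_by(+84°): θ ← 30° +84° = 114°
rotate_crank_by(+15°): θ ← 114° +15° = 129°
rotate_crank_by(+10°): θ ← 129° +10° = 139°
rotate_crank_by(-82°): θ ← 139° -82° = 57°
rotate_crank_by(+10°): θ ← 57° +10° = 67°
rotate_crank_by(+39°): θ ← 67° +39° = 106°
rotate_crank_by(+40°): θ ← 106° +40° = 146°
crank pin P = (r cos θ, r sin θ) = (-29.016315, 19.571752)
h = r sin θ − e = 19.571752 − 18 = 1.571752
sin φ = h / L = 1.571752 / 162 = 0.00970217
φ = arcsin(0.00970217) = 0.555902°

0.5559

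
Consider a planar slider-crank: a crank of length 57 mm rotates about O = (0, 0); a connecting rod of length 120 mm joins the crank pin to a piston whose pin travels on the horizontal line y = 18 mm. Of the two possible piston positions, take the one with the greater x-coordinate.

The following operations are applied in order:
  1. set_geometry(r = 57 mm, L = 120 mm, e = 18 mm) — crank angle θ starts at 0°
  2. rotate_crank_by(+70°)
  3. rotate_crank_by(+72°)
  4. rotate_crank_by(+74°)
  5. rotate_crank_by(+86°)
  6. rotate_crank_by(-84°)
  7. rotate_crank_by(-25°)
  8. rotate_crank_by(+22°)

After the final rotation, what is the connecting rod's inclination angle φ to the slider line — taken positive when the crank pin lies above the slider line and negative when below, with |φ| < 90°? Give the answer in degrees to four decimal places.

set_geometry: r = 57 mm, L = 120 mm, e = 18 mm; θ ← 0°
rotate_crank_by(+70°): θ ← 0° +70° = 70°
rotate_crank_by(+72°): θ ← 70° +72° = 142°
rotate_crank_by(+74°): θ ← 142° +74° = 216°
rotate_crank_by(+86°): θ ← 216° +86° = 302°
rotate_crank_by(-84°): θ ← 302° -84° = 218°
rotate_crank_by(-25°): θ ← 218° -25° = 193°
rotate_crank_by(+22°): θ ← 193° +22° = 215°
crank pin P = (r cos θ, r sin θ) = (-46.691667, -32.693857)
h = r sin θ − e = -32.693857 − 18 = -50.693857
sin φ = h / L = -50.693857 / 120 = -0.42244881
φ = arcsin(-0.42244881) = -24.989288°

-24.9893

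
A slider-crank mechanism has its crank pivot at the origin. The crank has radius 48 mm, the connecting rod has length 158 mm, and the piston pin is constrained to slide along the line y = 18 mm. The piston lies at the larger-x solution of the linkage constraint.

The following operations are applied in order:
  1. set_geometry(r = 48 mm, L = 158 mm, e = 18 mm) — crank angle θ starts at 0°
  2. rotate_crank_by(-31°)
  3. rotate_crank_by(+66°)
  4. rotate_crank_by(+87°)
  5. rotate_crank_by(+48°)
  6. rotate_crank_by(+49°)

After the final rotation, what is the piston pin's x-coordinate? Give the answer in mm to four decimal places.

set_geometry: r = 48 mm, L = 158 mm, e = 18 mm; θ ← 0°
rotate_crank_by(-31°): θ ← 0° -31° = -31°
rotate_crank_by(+66°): θ ← -31° +66° = 35°
rotate_crank_by(+87°): θ ← 35° +87° = 122°
rotate_crank_by(+48°): θ ← 122° +48° = 170°
rotate_crank_by(+49°): θ ← 170° +49° = 219°
crank pin P = (r cos θ, r sin θ) = (-37.303006, -30.207379)
h = r sin θ − e = -30.207379 − 18 = -48.207379
x = r cos θ + √(L² − h²) = -37.303006 + √(24964.0 − 2323.9514) = -37.303006 + 150.466105 = 113.163098

113.1631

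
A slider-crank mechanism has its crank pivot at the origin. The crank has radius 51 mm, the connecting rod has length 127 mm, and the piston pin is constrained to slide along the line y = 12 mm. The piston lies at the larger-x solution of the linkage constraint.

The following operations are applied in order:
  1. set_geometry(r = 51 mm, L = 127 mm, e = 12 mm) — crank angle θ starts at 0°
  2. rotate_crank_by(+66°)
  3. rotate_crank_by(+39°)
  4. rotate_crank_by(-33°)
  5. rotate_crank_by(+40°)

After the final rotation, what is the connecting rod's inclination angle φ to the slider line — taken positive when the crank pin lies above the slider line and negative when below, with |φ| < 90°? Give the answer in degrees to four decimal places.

16.1317

set_geometry: r = 51 mm, L = 127 mm, e = 12 mm; θ ← 0°
rotate_crank_by(+66°): θ ← 0° +66° = 66°
rotate_crank_by(+39°): θ ← 66° +39° = 105°
rotate_crank_by(-33°): θ ← 105° -33° = 72°
rotate_crank_by(+40°): θ ← 72° +40° = 112°
crank pin P = (r cos θ, r sin θ) = (-19.104936, 47.286377)
h = r sin θ − e = 47.286377 − 12 = 35.286377
sin φ = h / L = 35.286377 / 127 = 0.27784548
φ = arcsin(0.27784548) = 16.131659°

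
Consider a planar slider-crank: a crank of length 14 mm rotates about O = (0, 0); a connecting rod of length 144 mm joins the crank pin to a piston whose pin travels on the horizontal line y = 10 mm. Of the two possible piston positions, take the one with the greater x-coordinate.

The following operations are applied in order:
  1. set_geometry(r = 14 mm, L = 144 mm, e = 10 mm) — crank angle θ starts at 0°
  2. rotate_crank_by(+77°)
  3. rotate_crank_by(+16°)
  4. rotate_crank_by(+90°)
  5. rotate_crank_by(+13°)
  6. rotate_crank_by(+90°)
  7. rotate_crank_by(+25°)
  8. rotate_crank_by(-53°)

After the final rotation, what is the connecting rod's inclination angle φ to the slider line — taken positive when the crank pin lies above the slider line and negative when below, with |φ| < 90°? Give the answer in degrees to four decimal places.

-9.4706

set_geometry: r = 14 mm, L = 144 mm, e = 10 mm; θ ← 0°
rotate_crank_by(+77°): θ ← 0° +77° = 77°
rotate_crank_by(+16°): θ ← 77° +16° = 93°
rotate_crank_by(+90°): θ ← 93° +90° = 183°
rotate_crank_by(+13°): θ ← 183° +13° = 196°
rotate_crank_by(+90°): θ ← 196° +90° = 286°
rotate_crank_by(+25°): θ ← 286° +25° = 311°
rotate_crank_by(-53°): θ ← 311° -53° = 258°
crank pin P = (r cos θ, r sin θ) = (-2.910764, -13.694066)
h = r sin θ − e = -13.694066 − 10 = -23.694066
sin φ = h / L = -23.694066 / 144 = -0.16454213
φ = arcsin(-0.16454213) = -9.470637°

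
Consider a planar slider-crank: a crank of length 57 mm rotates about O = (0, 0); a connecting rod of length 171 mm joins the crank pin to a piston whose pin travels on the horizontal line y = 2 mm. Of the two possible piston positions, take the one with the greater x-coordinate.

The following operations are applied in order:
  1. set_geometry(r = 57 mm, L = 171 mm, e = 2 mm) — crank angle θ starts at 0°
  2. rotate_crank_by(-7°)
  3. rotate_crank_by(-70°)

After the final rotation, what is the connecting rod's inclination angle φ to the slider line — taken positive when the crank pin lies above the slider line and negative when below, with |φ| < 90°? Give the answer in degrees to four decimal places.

set_geometry: r = 57 mm, L = 171 mm, e = 2 mm; θ ← 0°
rotate_crank_by(-7°): θ ← 0° -7° = -7°
rotate_crank_by(-70°): θ ← -7° -70° = -77°
crank pin P = (r cos θ, r sin θ) = (12.822210, -55.539094)
h = r sin θ − e = -55.539094 − 2 = -57.539094
sin φ = h / L = -57.539094 / 171 = -0.33648593
φ = arcsin(-0.33648593) = -19.662922°

-19.6629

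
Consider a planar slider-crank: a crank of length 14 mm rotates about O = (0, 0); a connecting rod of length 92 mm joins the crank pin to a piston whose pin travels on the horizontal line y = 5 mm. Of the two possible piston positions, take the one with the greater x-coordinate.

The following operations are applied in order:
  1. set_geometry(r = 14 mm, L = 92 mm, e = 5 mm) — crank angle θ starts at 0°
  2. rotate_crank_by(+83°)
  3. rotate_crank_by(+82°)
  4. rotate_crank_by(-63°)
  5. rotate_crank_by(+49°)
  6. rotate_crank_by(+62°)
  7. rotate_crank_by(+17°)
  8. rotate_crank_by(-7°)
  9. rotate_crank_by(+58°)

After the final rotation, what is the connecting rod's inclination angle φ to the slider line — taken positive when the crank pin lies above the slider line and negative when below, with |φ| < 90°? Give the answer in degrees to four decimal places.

set_geometry: r = 14 mm, L = 92 mm, e = 5 mm; θ ← 0°
rotate_crank_by(+83°): θ ← 0° +83° = 83°
rotate_crank_by(+82°): θ ← 83° +82° = 165°
rotate_crank_by(-63°): θ ← 165° -63° = 102°
rotate_crank_by(+49°): θ ← 102° +49° = 151°
rotate_crank_by(+62°): θ ← 151° +62° = 213°
rotate_crank_by(+17°): θ ← 213° +17° = 230°
rotate_crank_by(-7°): θ ← 230° -7° = 223°
rotate_crank_by(+58°): θ ← 223° +58° = 281°
crank pin P = (r cos θ, r sin θ) = (2.671326, -13.742781)
h = r sin θ − e = -13.742781 − 5 = -18.742781
sin φ = h / L = -18.742781 / 92 = -0.20372588
φ = arcsin(-0.20372588) = -11.754923°

-11.7549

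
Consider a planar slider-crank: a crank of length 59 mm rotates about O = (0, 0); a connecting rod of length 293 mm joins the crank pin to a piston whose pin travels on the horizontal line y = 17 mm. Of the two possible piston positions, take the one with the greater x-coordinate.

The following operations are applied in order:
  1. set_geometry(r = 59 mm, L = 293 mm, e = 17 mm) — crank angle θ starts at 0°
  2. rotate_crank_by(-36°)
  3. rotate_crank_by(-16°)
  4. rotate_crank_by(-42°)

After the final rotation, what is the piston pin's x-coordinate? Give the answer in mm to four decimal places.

set_geometry: r = 59 mm, L = 293 mm, e = 17 mm; θ ← 0°
rotate_crank_by(-36°): θ ← 0° -36° = -36°
rotate_crank_by(-16°): θ ← -36° -16° = -52°
rotate_crank_by(-42°): θ ← -52° -42° = -94°
crank pin P = (r cos θ, r sin θ) = (-4.115632, -58.856279)
h = r sin θ − e = -58.856279 − 17 = -75.856279
x = r cos θ + √(L² − h²) = -4.115632 + √(85849.0 − 5754.1751) = -4.115632 + 283.010291 = 278.894659

278.8947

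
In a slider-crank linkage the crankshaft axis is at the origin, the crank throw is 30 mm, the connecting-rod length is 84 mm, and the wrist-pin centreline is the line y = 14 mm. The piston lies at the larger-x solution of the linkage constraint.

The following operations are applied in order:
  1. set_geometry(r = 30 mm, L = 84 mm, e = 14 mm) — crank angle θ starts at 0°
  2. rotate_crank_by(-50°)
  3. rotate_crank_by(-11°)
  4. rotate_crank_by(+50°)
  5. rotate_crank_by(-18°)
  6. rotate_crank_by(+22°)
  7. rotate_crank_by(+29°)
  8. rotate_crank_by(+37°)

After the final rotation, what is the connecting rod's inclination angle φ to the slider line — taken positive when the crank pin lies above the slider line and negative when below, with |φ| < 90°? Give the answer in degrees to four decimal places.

set_geometry: r = 30 mm, L = 84 mm, e = 14 mm; θ ← 0°
rotate_crank_by(-50°): θ ← 0° -50° = -50°
rotate_crank_by(-11°): θ ← -50° -11° = -61°
rotate_crank_by(+50°): θ ← -61° +50° = -11°
rotate_crank_by(-18°): θ ← -11° -18° = -29°
rotate_crank_by(+22°): θ ← -29° +22° = -7°
rotate_crank_by(+29°): θ ← -7° +29° = 22°
rotate_crank_by(+37°): θ ← 22° +37° = 59°
crank pin P = (r cos θ, r sin θ) = (15.451142, 25.715019)
h = r sin θ − e = 25.715019 − 14 = 11.715019
sin φ = h / L = 11.715019 / 84 = 0.13946451
φ = arcsin(0.13946451) = 8.016861°

8.0169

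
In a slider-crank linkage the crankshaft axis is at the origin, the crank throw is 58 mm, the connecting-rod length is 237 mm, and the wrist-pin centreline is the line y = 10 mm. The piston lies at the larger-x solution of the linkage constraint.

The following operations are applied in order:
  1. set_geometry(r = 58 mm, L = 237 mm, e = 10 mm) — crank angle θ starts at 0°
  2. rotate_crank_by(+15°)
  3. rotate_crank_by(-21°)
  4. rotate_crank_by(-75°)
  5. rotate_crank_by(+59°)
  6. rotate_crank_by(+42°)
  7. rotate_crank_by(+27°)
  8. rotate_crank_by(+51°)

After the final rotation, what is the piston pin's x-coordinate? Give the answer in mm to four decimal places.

set_geometry: r = 58 mm, L = 237 mm, e = 10 mm; θ ← 0°
rotate_crank_by(+15°): θ ← 0° +15° = 15°
rotate_crank_by(-21°): θ ← 15° -21° = -6°
rotate_crank_by(-75°): θ ← -6° -75° = -81°
rotate_crank_by(+59°): θ ← -81° +59° = -22°
rotate_crank_by(+42°): θ ← -22° +42° = 20°
rotate_crank_by(+27°): θ ← 20° +27° = 47°
rotate_crank_by(+51°): θ ← 47° +51° = 98°
crank pin P = (r cos θ, r sin θ) = (-8.072040, 57.435548)
h = r sin θ − e = 57.435548 − 10 = 47.435548
x = r cos θ + √(L² − h²) = -8.072040 + √(56169.0 − 2250.1312) = -8.072040 + 232.204369 = 224.132329

224.1323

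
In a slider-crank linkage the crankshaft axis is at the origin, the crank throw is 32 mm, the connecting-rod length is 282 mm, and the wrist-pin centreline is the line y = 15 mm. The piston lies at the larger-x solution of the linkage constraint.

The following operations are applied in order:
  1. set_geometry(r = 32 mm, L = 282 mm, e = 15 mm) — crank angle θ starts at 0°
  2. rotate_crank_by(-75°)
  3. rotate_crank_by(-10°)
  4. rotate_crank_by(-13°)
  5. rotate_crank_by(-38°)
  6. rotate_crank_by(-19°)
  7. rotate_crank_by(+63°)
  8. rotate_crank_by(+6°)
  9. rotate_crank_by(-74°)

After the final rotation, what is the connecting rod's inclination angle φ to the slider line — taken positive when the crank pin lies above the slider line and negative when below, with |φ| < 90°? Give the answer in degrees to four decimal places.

set_geometry: r = 32 mm, L = 282 mm, e = 15 mm; θ ← 0°
rotate_crank_by(-75°): θ ← 0° -75° = -75°
rotate_crank_by(-10°): θ ← -75° -10° = -85°
rotate_crank_by(-13°): θ ← -85° -13° = -98°
rotate_crank_by(-38°): θ ← -98° -38° = -136°
rotate_crank_by(-19°): θ ← -136° -19° = -155°
rotate_crank_by(+63°): θ ← -155° +63° = -92°
rotate_crank_by(+6°): θ ← -92° +6° = -86°
rotate_crank_by(-74°): θ ← -86° -74° = -160°
crank pin P = (r cos θ, r sin θ) = (-30.070164, -10.944645)
h = r sin θ − e = -10.944645 − 15 = -25.944645
sin φ = h / L = -25.944645 / 282 = -0.09200229
φ = arcsin(-0.09200229) = -5.278808°

-5.2788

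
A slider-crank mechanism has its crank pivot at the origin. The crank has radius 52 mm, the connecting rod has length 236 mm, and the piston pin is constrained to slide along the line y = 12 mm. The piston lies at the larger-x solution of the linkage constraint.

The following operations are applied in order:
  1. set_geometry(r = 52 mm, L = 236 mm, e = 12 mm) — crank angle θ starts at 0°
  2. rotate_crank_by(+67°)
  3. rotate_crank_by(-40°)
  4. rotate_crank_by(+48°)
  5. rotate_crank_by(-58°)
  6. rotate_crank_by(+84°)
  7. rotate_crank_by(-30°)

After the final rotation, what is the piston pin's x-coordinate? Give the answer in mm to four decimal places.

set_geometry: r = 52 mm, L = 236 mm, e = 12 mm; θ ← 0°
rotate_crank_by(+67°): θ ← 0° +67° = 67°
rotate_crank_by(-40°): θ ← 67° -40° = 27°
rotate_crank_by(+48°): θ ← 27° +48° = 75°
rotate_crank_by(-58°): θ ← 75° -58° = 17°
rotate_crank_by(+84°): θ ← 17° +84° = 101°
rotate_crank_by(-30°): θ ← 101° -30° = 71°
crank pin P = (r cos θ, r sin θ) = (16.929544, 49.166966)
h = r sin θ − e = 49.166966 − 12 = 37.166966
x = r cos θ + √(L² − h²) = 16.929544 + √(55696.0 − 1381.3834) = 16.929544 + 233.054965 = 249.984509

249.9845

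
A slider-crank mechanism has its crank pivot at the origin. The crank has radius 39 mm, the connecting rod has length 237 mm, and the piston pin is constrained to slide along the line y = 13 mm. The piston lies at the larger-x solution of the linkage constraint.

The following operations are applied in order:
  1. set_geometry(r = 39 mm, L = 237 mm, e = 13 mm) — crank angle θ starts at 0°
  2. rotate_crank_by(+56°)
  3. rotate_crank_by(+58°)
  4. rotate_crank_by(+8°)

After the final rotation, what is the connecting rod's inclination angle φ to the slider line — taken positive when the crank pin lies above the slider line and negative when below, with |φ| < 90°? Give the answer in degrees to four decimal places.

4.8588

set_geometry: r = 39 mm, L = 237 mm, e = 13 mm; θ ← 0°
rotate_crank_by(+56°): θ ← 0° +56° = 56°
rotate_crank_by(+58°): θ ← 56° +58° = 114°
rotate_crank_by(+8°): θ ← 114° +8° = 122°
crank pin P = (r cos θ, r sin θ) = (-20.666851, 33.073876)
h = r sin θ − e = 33.073876 − 13 = 20.073876
sin φ = h / L = 20.073876 / 237 = 0.08469990
φ = arcsin(0.08469990) = 4.858768°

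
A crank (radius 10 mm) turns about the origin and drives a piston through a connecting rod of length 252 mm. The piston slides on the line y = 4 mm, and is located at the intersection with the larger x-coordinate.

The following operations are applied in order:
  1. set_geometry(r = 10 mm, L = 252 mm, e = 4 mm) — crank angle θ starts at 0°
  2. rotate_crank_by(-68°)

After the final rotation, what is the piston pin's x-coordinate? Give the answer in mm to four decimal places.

255.3963

set_geometry: r = 10 mm, L = 252 mm, e = 4 mm; θ ← 0°
rotate_crank_by(-68°): θ ← 0° -68° = -68°
crank pin P = (r cos θ, r sin θ) = (3.746066, -9.271839)
h = r sin θ − e = -9.271839 − 4 = -13.271839
x = r cos θ + √(L² − h²) = 3.746066 + √(63504.0 − 176.1417) = 3.746066 + 251.650270 = 255.396336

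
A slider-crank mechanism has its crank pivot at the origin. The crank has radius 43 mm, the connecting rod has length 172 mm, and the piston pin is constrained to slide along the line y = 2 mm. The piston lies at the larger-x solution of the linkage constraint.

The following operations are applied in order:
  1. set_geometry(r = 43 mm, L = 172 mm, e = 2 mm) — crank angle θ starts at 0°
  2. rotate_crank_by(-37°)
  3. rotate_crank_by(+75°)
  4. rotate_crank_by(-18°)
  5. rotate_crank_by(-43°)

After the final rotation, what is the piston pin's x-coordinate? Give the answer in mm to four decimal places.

set_geometry: r = 43 mm, L = 172 mm, e = 2 mm; θ ← 0°
rotate_crank_by(-37°): θ ← 0° -37° = -37°
rotate_crank_by(+75°): θ ← -37° +75° = 38°
rotate_crank_by(-18°): θ ← 38° -18° = 20°
rotate_crank_by(-43°): θ ← 20° -43° = -23°
crank pin P = (r cos θ, r sin θ) = (39.581709, -16.801439)
h = r sin θ − e = -16.801439 − 2 = -18.801439
x = r cos θ + √(L² − h²) = 39.581709 + √(29584.0 − 353.4941) = 39.581709 + 170.969313 = 210.551021

210.5510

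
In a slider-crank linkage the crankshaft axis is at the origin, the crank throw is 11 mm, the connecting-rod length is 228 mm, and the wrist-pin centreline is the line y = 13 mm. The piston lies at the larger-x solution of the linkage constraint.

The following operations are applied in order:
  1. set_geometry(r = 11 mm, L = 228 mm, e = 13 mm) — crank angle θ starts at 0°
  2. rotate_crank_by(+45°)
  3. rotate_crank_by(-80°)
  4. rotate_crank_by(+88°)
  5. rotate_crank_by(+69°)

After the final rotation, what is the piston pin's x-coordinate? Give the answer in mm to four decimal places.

222.1413

set_geometry: r = 11 mm, L = 228 mm, e = 13 mm; θ ← 0°
rotate_crank_by(+45°): θ ← 0° +45° = 45°
rotate_crank_by(-80°): θ ← 45° -80° = -35°
rotate_crank_by(+88°): θ ← -35° +88° = 53°
rotate_crank_by(+69°): θ ← 53° +69° = 122°
crank pin P = (r cos θ, r sin θ) = (-5.829112, 9.328529)
h = r sin θ − e = 9.328529 − 13 = -3.671471
x = r cos θ + √(L² − h²) = -5.829112 + √(51984.0 − 13.4797) = -5.829112 + 227.970437 = 222.141325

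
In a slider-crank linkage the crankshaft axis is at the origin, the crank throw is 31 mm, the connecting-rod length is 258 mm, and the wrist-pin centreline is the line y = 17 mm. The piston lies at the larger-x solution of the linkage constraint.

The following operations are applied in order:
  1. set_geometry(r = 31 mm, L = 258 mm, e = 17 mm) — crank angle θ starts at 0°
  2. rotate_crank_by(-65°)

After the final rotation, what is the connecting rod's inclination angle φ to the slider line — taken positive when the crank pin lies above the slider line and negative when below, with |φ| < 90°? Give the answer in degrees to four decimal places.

-10.0664

set_geometry: r = 31 mm, L = 258 mm, e = 17 mm; θ ← 0°
rotate_crank_by(-65°): θ ← 0° -65° = -65°
crank pin P = (r cos θ, r sin θ) = (13.101166, -28.095541)
h = r sin θ − e = -28.095541 − 17 = -45.095541
sin φ = h / L = -45.095541 / 258 = -0.17478892
φ = arcsin(-0.17478892) = -10.066375°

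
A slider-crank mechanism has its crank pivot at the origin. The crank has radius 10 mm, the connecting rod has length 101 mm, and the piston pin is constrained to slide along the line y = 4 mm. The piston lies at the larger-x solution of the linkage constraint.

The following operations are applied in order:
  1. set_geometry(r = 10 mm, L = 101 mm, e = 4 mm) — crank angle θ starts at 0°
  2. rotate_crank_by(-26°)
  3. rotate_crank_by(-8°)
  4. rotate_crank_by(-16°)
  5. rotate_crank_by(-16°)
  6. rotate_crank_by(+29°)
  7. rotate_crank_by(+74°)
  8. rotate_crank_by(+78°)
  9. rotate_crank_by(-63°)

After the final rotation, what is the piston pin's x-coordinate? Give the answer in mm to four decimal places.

set_geometry: r = 10 mm, L = 101 mm, e = 4 mm; θ ← 0°
rotate_crank_by(-26°): θ ← 0° -26° = -26°
rotate_crank_by(-8°): θ ← -26° -8° = -34°
rotate_crank_by(-16°): θ ← -34° -16° = -50°
rotate_crank_by(-16°): θ ← -50° -16° = -66°
rotate_crank_by(+29°): θ ← -66° +29° = -37°
rotate_crank_by(+74°): θ ← -37° +74° = 37°
rotate_crank_by(+78°): θ ← 37° +78° = 115°
rotate_crank_by(-63°): θ ← 115° -63° = 52°
crank pin P = (r cos θ, r sin θ) = (6.156615, 7.880108)
h = r sin θ − e = 7.880108 − 4 = 3.880108
x = r cos θ + √(L² − h²) = 6.156615 + √(10201.0 − 15.0552) = 6.156615 + 100.925442 = 107.082056

107.0821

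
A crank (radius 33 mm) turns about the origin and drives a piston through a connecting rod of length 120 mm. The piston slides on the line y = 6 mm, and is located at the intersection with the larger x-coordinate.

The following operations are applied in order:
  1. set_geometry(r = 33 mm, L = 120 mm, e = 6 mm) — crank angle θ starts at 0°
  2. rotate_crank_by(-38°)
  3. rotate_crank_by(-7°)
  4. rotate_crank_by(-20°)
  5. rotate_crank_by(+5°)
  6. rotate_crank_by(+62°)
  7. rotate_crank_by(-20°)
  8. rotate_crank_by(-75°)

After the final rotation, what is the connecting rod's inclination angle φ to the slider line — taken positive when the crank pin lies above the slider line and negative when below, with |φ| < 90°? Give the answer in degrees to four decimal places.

-18.9427

set_geometry: r = 33 mm, L = 120 mm, e = 6 mm; θ ← 0°
rotate_crank_by(-38°): θ ← 0° -38° = -38°
rotate_crank_by(-7°): θ ← -38° -7° = -45°
rotate_crank_by(-20°): θ ← -45° -20° = -65°
rotate_crank_by(+5°): θ ← -65° +5° = -60°
rotate_crank_by(+62°): θ ← -60° +62° = 2°
rotate_crank_by(-20°): θ ← 2° -20° = -18°
rotate_crank_by(-75°): θ ← -18° -75° = -93°
crank pin P = (r cos θ, r sin θ) = (-1.727087, -32.954775)
h = r sin θ − e = -32.954775 − 6 = -38.954775
sin φ = h / L = -38.954775 / 120 = -0.32462312
φ = arcsin(-0.32462312) = -18.942744°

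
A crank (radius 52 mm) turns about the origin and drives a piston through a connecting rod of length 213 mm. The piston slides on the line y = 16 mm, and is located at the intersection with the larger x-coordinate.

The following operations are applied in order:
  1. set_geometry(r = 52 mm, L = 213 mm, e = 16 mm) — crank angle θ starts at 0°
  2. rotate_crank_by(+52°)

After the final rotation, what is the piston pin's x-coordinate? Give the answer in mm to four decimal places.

243.5449

set_geometry: r = 52 mm, L = 213 mm, e = 16 mm; θ ← 0°
rotate_crank_by(+52°): θ ← 0° +52° = 52°
crank pin P = (r cos θ, r sin θ) = (32.014397, 40.976559)
h = r sin θ − e = 40.976559 − 16 = 24.976559
x = r cos θ + √(L² − h²) = 32.014397 + √(45369.0 − 623.8285) = 32.014397 + 211.530545 = 243.544942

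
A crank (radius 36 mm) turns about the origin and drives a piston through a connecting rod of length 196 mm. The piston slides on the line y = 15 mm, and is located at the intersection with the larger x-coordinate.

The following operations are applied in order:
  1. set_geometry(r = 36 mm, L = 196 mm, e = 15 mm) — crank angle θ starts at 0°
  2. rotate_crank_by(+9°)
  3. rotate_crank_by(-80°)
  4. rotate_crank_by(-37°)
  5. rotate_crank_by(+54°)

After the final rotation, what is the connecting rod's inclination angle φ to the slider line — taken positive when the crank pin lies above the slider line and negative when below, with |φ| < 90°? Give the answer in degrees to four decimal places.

-13.0103

set_geometry: r = 36 mm, L = 196 mm, e = 15 mm; θ ← 0°
rotate_crank_by(+9°): θ ← 0° +9° = 9°
rotate_crank_by(-80°): θ ← 9° -80° = -71°
rotate_crank_by(-37°): θ ← -71° -37° = -108°
rotate_crank_by(+54°): θ ← -108° +54° = -54°
crank pin P = (r cos θ, r sin θ) = (21.160269, -29.124612)
h = r sin θ − e = -29.124612 − 15 = -44.124612
sin φ = h / L = -44.124612 / 196 = -0.22512557
φ = arcsin(-0.22512557) = -13.010262°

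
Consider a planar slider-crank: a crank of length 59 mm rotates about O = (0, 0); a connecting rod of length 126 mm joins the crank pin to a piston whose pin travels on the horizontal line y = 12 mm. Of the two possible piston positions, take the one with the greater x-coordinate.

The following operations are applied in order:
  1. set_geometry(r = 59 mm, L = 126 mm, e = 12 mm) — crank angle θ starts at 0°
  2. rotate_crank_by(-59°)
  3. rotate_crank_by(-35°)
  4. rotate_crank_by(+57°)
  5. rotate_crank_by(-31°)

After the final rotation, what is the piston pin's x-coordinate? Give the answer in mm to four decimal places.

set_geometry: r = 59 mm, L = 126 mm, e = 12 mm; θ ← 0°
rotate_crank_by(-59°): θ ← 0° -59° = -59°
rotate_crank_by(-35°): θ ← -59° -35° = -94°
rotate_crank_by(+57°): θ ← -94° +57° = -37°
rotate_crank_by(-31°): θ ← -37° -31° = -68°
crank pin P = (r cos θ, r sin θ) = (22.101789, -54.703847)
h = r sin θ − e = -54.703847 − 12 = -66.703847
x = r cos θ + √(L² − h²) = 22.101789 + √(15876.0 − 4449.4033) = 22.101789 + 106.895261 = 128.997050

128.9970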